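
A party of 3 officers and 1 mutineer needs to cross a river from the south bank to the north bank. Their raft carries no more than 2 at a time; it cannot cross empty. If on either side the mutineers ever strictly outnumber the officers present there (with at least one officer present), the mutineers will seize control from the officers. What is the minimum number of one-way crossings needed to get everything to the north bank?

5

Counting alone: each trip to the north bank takes at most 2 across and each return brings at least 1 back, so after t trips out (and t−1 returns) at most 2t − (t−1) of the 4 are across; that first reaches 4 at t = 3, so at least 5 crossings are needed.
The plan below uses exactly 5 crossings, so it is optimal:
1. 1 officer and 1 mutineer → the north bank.  (the south bank: 2O 0M; the north bank: 1O 1M)
2. 1 mutineer ← the south bank.  (the south bank: 2O 1M; the north bank: 1O 0M)
3. 1 officer and 1 mutineer → the north bank.  (the south bank: 1O 0M; the north bank: 2O 1M)
4. 1 mutineer ← the south bank.  (the south bank: 1O 1M; the north bank: 2O 0M)
5. 1 officer and 1 mutineer → the north bank.  (the south bank: 0O 0M; the north bank: 3O 1M)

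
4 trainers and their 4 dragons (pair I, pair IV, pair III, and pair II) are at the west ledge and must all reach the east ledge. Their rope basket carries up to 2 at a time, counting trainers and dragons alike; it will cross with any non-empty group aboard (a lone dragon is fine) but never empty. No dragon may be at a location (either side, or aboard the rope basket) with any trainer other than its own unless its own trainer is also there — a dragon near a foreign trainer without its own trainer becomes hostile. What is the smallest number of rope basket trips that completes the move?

Following every safe sequence of crossings from the start, the most of the 8 that can be at the east ledge as the rope basket arrives there on crossings 1, 3, 5 is 2, 3, 4 respectively; the best ever achieved is 4 of 8.
From crossing 7 on, no configuration arises that was not already reachable earlier: only 44 distinct safe configurations (who is on which side, and where the rope basket is) can ever be reached, none of them has everyone across, and every continuation just revisits them. So no valid plan exists.

impossible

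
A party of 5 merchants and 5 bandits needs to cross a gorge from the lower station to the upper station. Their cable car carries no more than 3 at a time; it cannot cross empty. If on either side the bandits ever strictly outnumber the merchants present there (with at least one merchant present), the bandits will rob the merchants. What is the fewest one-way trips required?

11

Counting alone: each trip to the upper station takes at most 3 across and each return brings at least 1 back, so after t trips out (and t−1 returns) at most 3t − (t−1) of the 10 are across; that first reaches 10 at t = 5, so at least 9 crossings are needed.
The safety rule pushes this higher. Following every safe sequence of crossings, the most of the 10 that can be at the upper station as the cable car arrives there on crossing 9 is 9 — never all 10.
So no plan with fewer than 11 crossings exists, and this one achieves 11:
1. 2 bandits → the upper station.  (the lower station: 5M 3B; the upper station: 0M 2B)
2. 1 bandit ← the lower station.  (the lower station: 5M 4B; the upper station: 0M 1B)
3. 3 bandits → the upper station.  (the lower station: 5M 1B; the upper station: 0M 4B)
4. 1 bandit ← the lower station.  (the lower station: 5M 2B; the upper station: 0M 3B)
5. 3 merchants → the upper station.  (the lower station: 2M 2B; the upper station: 3M 3B)
6. 1 merchant and 1 bandit ← the lower station.  (the lower station: 3M 3B; the upper station: 2M 2B)
7. 3 merchants → the upper station.  (the lower station: 0M 3B; the upper station: 5M 2B)
8. 1 bandit ← the lower station.  (the lower station: 0M 4B; the upper station: 5M 1B)
9. 2 bandits → the upper station.  (the lower station: 0M 2B; the upper station: 5M 3B)
10. 1 bandit ← the lower station.  (the lower station: 0M 3B; the upper station: 5M 2B)
11. 3 bandits → the upper station.  (the lower station: 0M 0B; the upper station: 5M 5B)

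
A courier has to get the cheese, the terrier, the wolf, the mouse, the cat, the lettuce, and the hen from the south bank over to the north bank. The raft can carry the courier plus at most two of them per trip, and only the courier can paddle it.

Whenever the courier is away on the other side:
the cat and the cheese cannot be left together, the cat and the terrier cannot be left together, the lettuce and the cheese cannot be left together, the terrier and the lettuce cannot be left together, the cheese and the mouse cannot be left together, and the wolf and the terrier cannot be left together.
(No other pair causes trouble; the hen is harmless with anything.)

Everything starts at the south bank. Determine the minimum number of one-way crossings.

9

Counting alone: the courier can take at most 2 across per trip to the north bank, so moving all 7 needs at least 4 loaded trips out, with a return between consecutive ones — at least 7 crossings.
The safety rule pushes this higher. Following every safe sequence of crossings, the most of the 7 that can be at the north bank as the raft arrives there on crossing 7 is 6 — never all 7.
So no plan with fewer than 9 crossings exists, and this one achieves 9:
1. Courier goes to the north bank with the cheese and the terrier.
2. Courier goes back to the south bank alone.
3. Courier goes to the north bank with the wolf.
4. Courier goes back to the south bank with the terrier.
5. Courier goes to the north bank with the cat and the lettuce.
6. Courier goes back to the south bank with the cheese.
7. Courier goes to the north bank with the hen and the mouse.
8. Courier goes back to the south bank alone.
9. Courier goes to the north bank with the cheese and the terrier.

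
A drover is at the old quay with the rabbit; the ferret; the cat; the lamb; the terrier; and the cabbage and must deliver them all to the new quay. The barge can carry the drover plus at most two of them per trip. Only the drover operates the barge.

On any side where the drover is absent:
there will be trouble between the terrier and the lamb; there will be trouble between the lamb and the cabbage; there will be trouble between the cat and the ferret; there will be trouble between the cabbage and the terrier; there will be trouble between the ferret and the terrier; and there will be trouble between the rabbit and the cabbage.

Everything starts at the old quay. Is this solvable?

No

Whatever the first load, the items left behind include a forbidden pair without the drover. No opening move is safe, so no plan exists.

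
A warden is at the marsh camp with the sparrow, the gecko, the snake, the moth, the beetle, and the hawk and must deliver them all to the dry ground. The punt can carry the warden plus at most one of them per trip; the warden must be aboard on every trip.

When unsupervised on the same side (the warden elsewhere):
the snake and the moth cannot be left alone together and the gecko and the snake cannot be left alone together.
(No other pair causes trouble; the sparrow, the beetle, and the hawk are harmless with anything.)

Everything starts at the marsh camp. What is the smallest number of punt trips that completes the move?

13

Counting alone: the warden can take at most 1 across per trip to the dry ground, so moving all 6 needs at least 6 loaded trips out, with a return between consecutive ones — at least 11 crossings.
The safety rule pushes this higher. Following every safe sequence of crossings, the most of the 6 that can be at the dry ground as the punt arrives there on crossing 11 is 5 — never all 6.
So no plan with fewer than 13 crossings exists, and this one achieves 13:
1. Warden goes to the dry ground with the snake.
2. Warden goes back to the marsh camp alone.
3. Warden goes to the dry ground with the sparrow.
4. Warden goes back to the marsh camp alone.
5. Warden goes to the dry ground with the gecko.
6. Warden goes back to the marsh camp with the snake.
7. Warden goes to the dry ground with the moth.
8. Warden goes back to the marsh camp alone.
9. Warden goes to the dry ground with the beetle.
10. Warden goes back to the marsh camp alone.
11. Warden goes to the dry ground with the hawk.
12. Warden goes back to the marsh camp alone.
13. Warden goes to the dry ground with the snake.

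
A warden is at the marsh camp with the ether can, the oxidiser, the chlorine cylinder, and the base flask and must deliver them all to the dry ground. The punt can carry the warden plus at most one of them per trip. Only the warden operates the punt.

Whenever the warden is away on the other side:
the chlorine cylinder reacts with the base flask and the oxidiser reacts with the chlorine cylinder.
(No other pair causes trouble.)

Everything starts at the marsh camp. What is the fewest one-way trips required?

Counting alone: the warden can take at most 1 across per trip to the dry ground, so moving all 4 needs at least 4 loaded trips out, with a return between consecutive ones — at least 7 crossings.
The safety rule pushes this higher. Following every safe sequence of crossings, the most of the 4 that can be at the dry ground as the punt arrives there on crossing 7 is 3 — never all 4.
So no plan with fewer than 9 crossings exists, and this one achieves 9:
1. Warden goes to the dry ground with the chlorine cylinder.  [the marsh camp: the base flask, the ether can, the oxidiser | the dry ground: the chlorine cylinder]
2. Warden goes back to the marsh camp alone.  [the marsh camp: the base flask, the ether can, the oxidiser | the dry ground: the chlorine cylinder]
3. Warden goes to the dry ground with the ether can.  [the marsh camp: the base flask, the oxidiser | the dry ground: the chlorine cylinder, the ether can]
4. Warden goes back to the marsh camp alone.  [the marsh camp: the base flask, the oxidiser | the dry ground: the chlorine cylinder, the ether can]
5. Warden goes to the dry ground with the oxidiser.  [the marsh camp: the base flask | the dry ground: the chlorine cylinder, the ether can, the oxidiser]
6. Warden goes back to the marsh camp with the chlorine cylinder.  [the marsh camp: the base flask, the chlorine cylinder | the dry ground: the ether can, the oxidiser]
7. Warden goes to the dry ground with the base flask.  [the marsh camp: the chlorine cylinder | the dry ground: the base flask, the ether can, the oxidiser]
8. Warden goes back to the marsh camp alone.  [the marsh camp: the chlorine cylinder | the dry ground: the base flask, the ether can, the oxidiser]
9. Warden goes to the dry ground with the chlorine cylinder.  [the marsh camp: — | the dry ground: the base flask, the chlorine cylinder, the ether can, the oxidiser]

9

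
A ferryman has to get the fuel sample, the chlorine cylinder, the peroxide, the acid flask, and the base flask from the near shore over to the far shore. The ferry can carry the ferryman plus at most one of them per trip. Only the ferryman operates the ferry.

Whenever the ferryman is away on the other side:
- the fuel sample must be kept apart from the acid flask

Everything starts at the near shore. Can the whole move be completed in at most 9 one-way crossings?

Yes — this plan uses 9 crossings (≤ 9):
1. Ferryman goes to the far shore with the fuel sample.
2. Ferryman goes back to the near shore alone.
3. Ferryman goes to the far shore with the chlorine cylinder.
4. Ferryman goes back to the near shore alone.
5. Ferryman goes to the far shore with the peroxide.
6. Ferryman goes back to the near shore alone.
7. Ferryman goes to the far shore with the base flask.
8. Ferryman goes back to the near shore alone.
9. Ferryman goes to the far shore with the acid flask.

Yes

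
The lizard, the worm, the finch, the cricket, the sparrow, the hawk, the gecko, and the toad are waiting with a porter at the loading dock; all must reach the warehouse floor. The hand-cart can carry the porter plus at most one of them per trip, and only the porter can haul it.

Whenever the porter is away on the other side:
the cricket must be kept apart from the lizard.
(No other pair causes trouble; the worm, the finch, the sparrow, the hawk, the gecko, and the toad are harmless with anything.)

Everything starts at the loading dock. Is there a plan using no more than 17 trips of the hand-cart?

Yes

Yes — this plan uses 15 crossings (≤ 17):
1. Porter goes to the warehouse floor with the lizard.
2. Porter goes back to the loading dock alone.
3. Porter goes to the warehouse floor with the worm.
4. Porter goes back to the loading dock alone.
5. Porter goes to the warehouse floor with the finch.
6. Porter goes back to the loading dock alone.
7. Porter goes to the warehouse floor with the sparrow.
8. Porter goes back to the loading dock alone.
9. Porter goes to the warehouse floor with the hawk.
10. Porter goes back to the loading dock alone.
11. Porter goes to the warehouse floor with the gecko.
12. Porter goes back to the loading dock alone.
13. Porter goes to the warehouse floor with the toad.
14. Porter goes back to the loading dock alone.
15. Porter goes to the warehouse floor with the cricket.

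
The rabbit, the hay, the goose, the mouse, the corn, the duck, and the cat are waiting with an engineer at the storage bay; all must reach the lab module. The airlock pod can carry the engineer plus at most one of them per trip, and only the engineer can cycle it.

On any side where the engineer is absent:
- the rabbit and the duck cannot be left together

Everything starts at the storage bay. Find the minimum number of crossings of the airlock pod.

Counting alone: the engineer can take at most 1 across per trip to the lab module, so moving all 7 needs at least 7 loaded trips out, with a return between consecutive ones — at least 13 crossings.
The plan below uses exactly 13 crossings, so it is optimal:
1. Engineer goes to the lab module with the rabbit.  [the storage bay: the cat, the corn, the duck, the goose, the hay, the mouse | the lab module: the rabbit]
2. Engineer goes back to the storage bay alone.  [the storage bay: the cat, the corn, the duck, the goose, the hay, the mouse | the lab module: the rabbit]
3. Engineer goes to the lab module with the hay.  [the storage bay: the cat, the corn, the duck, the goose, the mouse | the lab module: the hay, the rabbit]
4. Engineer goes back to the storage bay alone.  [the storage bay: the cat, the corn, the duck, the goose, the mouse | the lab module: the hay, the rabbit]
5. Engineer goes to the lab module with the goose.  [the storage bay: the cat, the corn, the duck, the mouse | the lab module: the goose, the hay, the rabbit]
6. Engineer goes back to the storage bay alone.  [the storage bay: the cat, the corn, the duck, the mouse | the lab module: the goose, the hay, the rabbit]
7. Engineer goes to the lab module with the mouse.  [the storage bay: the cat, the corn, the duck | the lab module: the goose, the hay, the mouse, the rabbit]
8. Engineer goes back to the storage bay alone.  [the storage bay: the cat, the corn, the duck | the lab module: the goose, the hay, the mouse, the rabbit]
9. Engineer goes to the lab module with the corn.  [the storage bay: the cat, the duck | the lab module: the corn, the goose, the hay, the mouse, the rabbit]
10. Engineer goes back to the storage bay alone.  [the storage bay: the cat, the duck | the lab module: the corn, the goose, the hay, the mouse, the rabbit]
11. Engineer goes to the lab module with the cat.  [the storage bay: the duck | the lab module: the cat, the corn, the goose, the hay, the mouse, the rabbit]
12. Engineer goes back to the storage bay alone.  [the storage bay: the duck | the lab module: the cat, the corn, the goose, the hay, the mouse, the rabbit]
13. Engineer goes to the lab module with the duck.  [the storage bay: — | the lab module: the cat, the corn, the duck, the goose, the hay, the mouse, the rabbit]

13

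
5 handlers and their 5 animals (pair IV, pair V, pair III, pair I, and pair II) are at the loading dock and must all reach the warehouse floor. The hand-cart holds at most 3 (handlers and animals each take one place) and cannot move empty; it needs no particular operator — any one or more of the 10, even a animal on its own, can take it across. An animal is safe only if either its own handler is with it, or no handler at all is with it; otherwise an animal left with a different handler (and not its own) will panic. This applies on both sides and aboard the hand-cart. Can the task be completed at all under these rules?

Yes

1. animal IV and handler IV cross → the warehouse floor.
2. handler IV crosses ← the loading dock.
3. animal I, animal III, and animal V cross → the warehouse floor.
4. animal IV crosses ← the loading dock.
5. handler I, handler III, and handler V cross → the warehouse floor.
6. animal V and handler V cross ← the loading dock.
7. handler II, handler IV, and handler V cross → the warehouse floor.
8. animal III crosses ← the loading dock.
9. animal IV and animal V cross → the warehouse floor.
10. animal IV crosses ← the loading dock.
11. animal II, animal III, and animal IV cross → the warehouse floor.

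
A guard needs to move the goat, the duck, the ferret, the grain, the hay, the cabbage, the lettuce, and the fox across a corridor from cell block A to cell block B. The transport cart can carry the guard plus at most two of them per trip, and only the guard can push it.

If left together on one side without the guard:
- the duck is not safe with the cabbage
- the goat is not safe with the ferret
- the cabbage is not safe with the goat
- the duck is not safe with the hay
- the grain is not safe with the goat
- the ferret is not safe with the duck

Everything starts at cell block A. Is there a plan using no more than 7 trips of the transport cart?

No

Counting alone: the guard can take at most 2 across per trip to cell block B, so moving all 8 needs at least 4 loaded trips out, with a return between consecutive ones — at least 7 crossings.
The safety rule pushes this higher. Following every safe sequence of crossings, the most of the 8 that can be at cell block B as the transport cart arrives there on crossing 7 is 6 — never all 8.
So the move cannot be finished within 7 crossings. (The shortest complete plan takes 9:)
1. Guard goes to cell block B with the duck and the goat.
2. Guard goes back to cell block A alone.
3. Guard goes to cell block B with the ferret and the grain.
4. Guard goes back to cell block A with the duck and the goat.
5. Guard goes to cell block B with the cabbage and the hay.
6. Guard goes back to cell block A alone.
7. Guard goes to cell block B with the fox and the lettuce.
8. Guard goes back to cell block A alone.
9. Guard goes to cell block B with the duck and the goat.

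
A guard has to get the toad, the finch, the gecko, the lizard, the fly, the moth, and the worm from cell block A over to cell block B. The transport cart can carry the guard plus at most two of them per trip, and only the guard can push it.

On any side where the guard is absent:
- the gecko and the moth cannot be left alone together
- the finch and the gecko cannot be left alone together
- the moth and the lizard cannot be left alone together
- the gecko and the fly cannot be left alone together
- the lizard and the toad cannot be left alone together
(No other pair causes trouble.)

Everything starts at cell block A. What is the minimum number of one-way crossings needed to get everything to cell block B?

9

Counting alone: the guard can take at most 2 across per trip to cell block B, so moving all 7 needs at least 4 loaded trips out, with a return between consecutive ones — at least 7 crossings.
The safety rule pushes this higher. Following every safe sequence of crossings, the most of the 7 that can be at cell block B as the transport cart arrives there on crossing 7 is 6 — never all 7.
So no plan with fewer than 9 crossings exists, and this one achieves 9:
1. Guard goes to cell block B with the gecko and the lizard.
2. Guard goes back to cell block A alone.
3. Guard goes to cell block B with the toad.
4. Guard goes back to cell block A with the lizard.
5. Guard goes to cell block B with the finch and the moth.
6. Guard goes back to cell block A with the gecko.
7. Guard goes to cell block B with the fly and the worm.
8. Guard goes back to cell block A alone.
9. Guard goes to cell block B with the gecko and the lizard.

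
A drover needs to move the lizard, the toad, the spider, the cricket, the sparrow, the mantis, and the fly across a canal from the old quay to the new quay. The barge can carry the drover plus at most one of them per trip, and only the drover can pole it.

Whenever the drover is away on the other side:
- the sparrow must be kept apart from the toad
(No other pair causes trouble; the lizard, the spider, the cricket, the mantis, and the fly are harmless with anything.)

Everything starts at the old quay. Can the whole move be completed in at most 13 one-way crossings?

Yes — this plan uses 13 crossings (≤ 13):
1. Drover goes to the new quay with the toad.  [the old quay: the cricket, the fly, the lizard, the mantis, the sparrow, the spider | the new quay: the toad]
2. Drover goes back to the old quay alone.  [the old quay: the cricket, the fly, the lizard, the mantis, the sparrow, the spider | the new quay: the toad]
3. Drover goes to the new quay with the lizard.  [the old quay: the cricket, the fly, the mantis, the sparrow, the spider | the new quay: the lizard, the toad]
4. Drover goes back to the old quay alone.  [the old quay: the cricket, the fly, the mantis, the sparrow, the spider | the new quay: the lizard, the toad]
5. Drover goes to the new quay with the spider.  [the old quay: the cricket, the fly, the mantis, the sparrow | the new quay: the lizard, the spider, the toad]
6. Drover goes back to the old quay alone.  [the old quay: the cricket, the fly, the mantis, the sparrow | the new quay: the lizard, the spider, the toad]
7. Drover goes to the new quay with the cricket.  [the old quay: the fly, the mantis, the sparrow | the new quay: the cricket, the lizard, the spider, the toad]
8. Drover goes back to the old quay alone.  [the old quay: the fly, the mantis, the sparrow | the new quay: the cricket, the lizard, the spider, the toad]
9. Drover goes to the new quay with the mantis.  [the old quay: the fly, the sparrow | the new quay: the cricket, the lizard, the mantis, the spider, the toad]
10. Drover goes back to the old quay alone.  [the old quay: the fly, the sparrow | the new quay: the cricket, the lizard, the mantis, the spider, the toad]
11. Drover goes to the new quay with the fly.  [the old quay: the sparrow | the new quay: the cricket, the fly, the lizard, the mantis, the spider, the toad]
12. Drover goes back to the old quay alone.  [the old quay: the sparrow | the new quay: the cricket, the fly, the lizard, the mantis, the spider, the toad]
13. Drover goes to the new quay with the sparrow.  [the old quay: — | the new quay: the cricket, the fly, the lizard, the mantis, the sparrow, the spider, the toad]

Yes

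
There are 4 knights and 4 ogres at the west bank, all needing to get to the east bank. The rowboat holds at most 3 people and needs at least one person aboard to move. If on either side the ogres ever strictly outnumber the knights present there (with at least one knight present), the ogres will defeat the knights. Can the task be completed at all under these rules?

1. 2 ogres → the east bank.  (the west bank: 4K 2O; the east bank: 0K 2O)
2. 1 ogre ← the west bank.  (the west bank: 4K 3O; the east bank: 0K 1O)
3. 3 ogres → the east bank.  (the west bank: 4K 0O; the east bank: 0K 4O)
4. 1 ogre ← the west bank.  (the west bank: 4K 1O; the east bank: 0K 3O)
5. 3 knights → the east bank.  (the west bank: 1K 1O; the east bank: 3K 3O)
6. 1 knight and 1 ogre ← the west bank.  (the west bank: 2K 2O; the east bank: 2K 2O)
7. 2 knights → the east bank.  (the west bank: 0K 2O; the east bank: 4K 2O)
8. 1 ogre ← the west bank.  (the west bank: 0K 3O; the east bank: 4K 1O)
9. 3 ogres → the east bank.  (the west bank: 0K 0O; the east bank: 4K 4O)

Yes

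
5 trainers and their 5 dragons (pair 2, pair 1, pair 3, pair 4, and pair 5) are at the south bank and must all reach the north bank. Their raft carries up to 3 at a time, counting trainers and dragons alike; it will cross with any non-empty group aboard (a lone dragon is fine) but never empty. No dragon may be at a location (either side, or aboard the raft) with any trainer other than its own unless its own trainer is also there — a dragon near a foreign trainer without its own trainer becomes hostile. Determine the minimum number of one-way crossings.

Counting alone: each trip to the north bank takes at most 3 across and each return brings at least 1 back, so after t trips out (and t−1 returns) at most 3t − (t−1) of the 10 are across; that first reaches 10 at t = 5, so at least 9 crossings are needed.
The safety rule pushes this higher. Following every safe sequence of crossings, the most of the 10 that can be at the north bank as the raft arrives there on crossing 9 is 9 — never all 10.
So no plan with fewer than 11 crossings exists, and this one achieves 11:
1. dragon 2 and trainer 2 cross → the north bank.
2. trainer 2 crosses ← the south bank.
3. dragon 1, dragon 3, and dragon 4 cross → the north bank.
4. dragon 2 crosses ← the south bank.
5. trainer 1, trainer 3, and trainer 4 cross → the north bank.
6. dragon 1 and trainer 1 cross ← the south bank.
7. trainer 1, trainer 2, and trainer 5 cross → the north bank.
8. dragon 3 crosses ← the south bank.
9. dragon 1 and dragon 2 cross → the north bank.
10. dragon 2 crosses ← the south bank.
11. dragon 2, dragon 3, and dragon 5 cross → the north bank.

11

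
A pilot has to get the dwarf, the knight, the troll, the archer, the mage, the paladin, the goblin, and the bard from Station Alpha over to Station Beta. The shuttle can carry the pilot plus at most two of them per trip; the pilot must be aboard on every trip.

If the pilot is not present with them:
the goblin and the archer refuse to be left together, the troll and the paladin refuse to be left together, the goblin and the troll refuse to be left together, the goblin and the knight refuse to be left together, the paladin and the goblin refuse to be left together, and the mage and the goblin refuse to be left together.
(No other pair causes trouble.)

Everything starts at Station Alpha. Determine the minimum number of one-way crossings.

13

Counting alone: the pilot can take at most 2 across per trip to Station Beta, so moving all 8 needs at least 4 loaded trips out, with a return between consecutive ones — at least 7 crossings.
The safety rule pushes this higher. Following every safe sequence of crossings, the most of the 8 that can be at Station Beta as the shuttle arrives there on crossings 7, 9, 11 is 5, 6, 7 respectively — never all 8.
So no plan with fewer than 13 crossings exists, and this one achieves 13:
1. Pilot goes to Station Beta with the goblin and the troll.  [Station Alpha: the archer, the bard, the dwarf, the knight, the mage, the paladin | Station Beta: the goblin, the troll]
2. Pilot goes back to Station Alpha with the troll.  [Station Alpha: the archer, the bard, the dwarf, the knight, the mage, the paladin, the troll | Station Beta: the goblin]
3. Pilot goes to Station Beta with the dwarf and the troll.  [Station Alpha: the archer, the bard, the knight, the mage, the paladin | Station Beta: the dwarf, the goblin, the troll]
4. Pilot goes back to Station Alpha with the troll.  [Station Alpha: the archer, the bard, the knight, the mage, the paladin, the troll | Station Beta: the dwarf, the goblin]
5. Pilot goes to Station Beta with the knight and the troll.  [Station Alpha: the archer, the bard, the mage, the paladin | Station Beta: the dwarf, the goblin, the knight, the troll]
6. Pilot goes back to Station Alpha with the goblin.  [Station Alpha: the archer, the bard, the goblin, the mage, the paladin | Station Beta: the dwarf, the knight, the troll]
7. Pilot goes to Station Beta with the archer and the goblin.  [Station Alpha: the bard, the mage, the paladin | Station Beta: the archer, the dwarf, the goblin, the knight, the troll]
8. Pilot goes back to Station Alpha with the goblin.  [Station Alpha: the bard, the goblin, the mage, the paladin | Station Beta: the archer, the dwarf, the knight, the troll]
9. Pilot goes to Station Beta with the mage and the paladin.  [Station Alpha: the bard, the goblin | Station Beta: the archer, the dwarf, the knight, the mage, the paladin, the troll]
10. Pilot goes back to Station Alpha with the troll.  [Station Alpha: the bard, the goblin, the troll | Station Beta: the archer, the dwarf, the knight, the mage, the paladin]
11. Pilot goes to Station Beta with the bard and the troll.  [Station Alpha: the goblin | Station Beta: the archer, the bard, the dwarf, the knight, the mage, the paladin, the troll]
12. Pilot goes back to Station Alpha with the troll.  [Station Alpha: the goblin, the troll | Station Beta: the archer, the bard, the dwarf, the knight, the mage, the paladin]
13. Pilot goes to Station Beta with the goblin and the troll.  [Station Alpha: — | Station Beta: the archer, the bard, the dwarf, the goblin, the knight, the mage, the paladin, the troll]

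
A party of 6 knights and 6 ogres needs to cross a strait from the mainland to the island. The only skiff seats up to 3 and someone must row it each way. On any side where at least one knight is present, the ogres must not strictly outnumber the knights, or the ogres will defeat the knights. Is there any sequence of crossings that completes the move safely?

Following every safe sequence of crossings from the start, the most of the 12 that can be at the island as the skiff arrives there on crossings 1, 3, 5 is 3, 5, 6 respectively; the best ever achieved is 6 of 12.
From crossing 7 on, no configuration arises that was not already reachable earlier: only 17 distinct safe configurations (who is on which side, and where the skiff is) can ever be reached, none of them has everyone across, and every continuation just revisits them. They are: 0 knights + 0 ogres across (skiff back at the start); 0 knights + 1 ogre across (skiff there); 0 knights + 1 ogre across (skiff back at the start); 0 knights + 2 ogres across (skiff there); 0 knights + 2 ogres across (skiff back at the start); 0 knights + 3 ogres across (skiff there); 0 knights + 3 ogres across (skiff back at the start); 0 knights + 4 ogres across (skiff there); 0 knights + 4 ogres across (skiff back at the start); 0 knights + 5 ogres across (skiff there); 0 knights + 5 ogres across (skiff back at the start); 0 knights + 6 ogres across (skiff there); 1 knight + 1 ogre across (skiff there); 1 knight + 1 ogre across (skiff back at the start); 2 knights + 2 ogres across (skiff there); 2 knights + 2 ogres across (skiff back at the start); 3 knights + 3 ogres across (skiff there). So no valid plan exists.

No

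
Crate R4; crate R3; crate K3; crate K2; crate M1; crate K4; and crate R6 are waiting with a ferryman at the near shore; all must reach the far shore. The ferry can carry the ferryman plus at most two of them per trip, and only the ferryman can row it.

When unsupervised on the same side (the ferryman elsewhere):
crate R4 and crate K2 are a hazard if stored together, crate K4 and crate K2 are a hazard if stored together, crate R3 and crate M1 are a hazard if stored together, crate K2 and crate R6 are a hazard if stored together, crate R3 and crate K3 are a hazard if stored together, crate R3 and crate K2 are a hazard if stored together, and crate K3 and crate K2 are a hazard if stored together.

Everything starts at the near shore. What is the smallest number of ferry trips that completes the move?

11

Counting alone: the ferryman can take at most 2 across per trip to the far shore, so moving all 7 needs at least 4 loaded trips out, with a return between consecutive ones — at least 7 crossings.
The safety rule pushes this higher. Following every safe sequence of crossings, the most of the 7 that can be at the far shore as the ferry arrives there on crossings 7, 9 is 5, 6 respectively — never all 7.
So no plan with fewer than 11 crossings exists, and this one achieves 11:
1. Ferryman goes to the far shore with crate K2 and crate R3.
2. Ferryman goes back to the near shore with crate R3.
3. Ferryman goes to the far shore with crate R3 and crate R4.
4. Ferryman goes back to the near shore with crate K2.
5. Ferryman goes to the far shore with crate K2 and crate K4.
6. Ferryman goes back to the near shore with crate K2.
7. Ferryman goes to the far shore with crate K3 and crate R6.
8. Ferryman goes back to the near shore with crate R3.
9. Ferryman goes to the far shore with crate M1 and crate R3.
10. Ferryman goes back to the near shore with crate R3.
11. Ferryman goes to the far shore with crate K2 and crate R3.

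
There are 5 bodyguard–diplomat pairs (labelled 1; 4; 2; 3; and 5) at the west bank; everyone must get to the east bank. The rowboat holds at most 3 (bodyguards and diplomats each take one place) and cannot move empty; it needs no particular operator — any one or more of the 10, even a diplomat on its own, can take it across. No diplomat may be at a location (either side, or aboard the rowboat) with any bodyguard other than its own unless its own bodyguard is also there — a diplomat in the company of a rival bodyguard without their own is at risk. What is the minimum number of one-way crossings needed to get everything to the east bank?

11

Counting alone: each trip to the east bank takes at most 3 across and each return brings at least 1 back, so after t trips out (and t−1 returns) at most 3t − (t−1) of the 10 are across; that first reaches 10 at t = 5, so at least 9 crossings are needed.
The safety rule pushes this higher. Following every safe sequence of crossings, the most of the 10 that can be at the east bank as the rowboat arrives there on crossing 9 is 9 — never all 10.
So no plan with fewer than 11 crossings exists, and this one achieves 11:
1. bodyguard 1 and diplomat 1 cross → the east bank.
2. bodyguard 1 crosses ← the west bank.
3. diplomat 2, diplomat 3, and diplomat 4 cross → the east bank.
4. diplomat 1 crosses ← the west bank.
5. bodyguard 2, bodyguard 3, and bodyguard 4 cross → the east bank.
6. bodyguard 4 and diplomat 4 cross ← the west bank.
7. bodyguard 1, bodyguard 4, and bodyguard 5 cross → the east bank.
8. diplomat 2 crosses ← the west bank.
9. diplomat 1 and diplomat 4 cross → the east bank.
10. diplomat 1 crosses ← the west bank.
11. diplomat 1, diplomat 2, and diplomat 5 cross → the east bank.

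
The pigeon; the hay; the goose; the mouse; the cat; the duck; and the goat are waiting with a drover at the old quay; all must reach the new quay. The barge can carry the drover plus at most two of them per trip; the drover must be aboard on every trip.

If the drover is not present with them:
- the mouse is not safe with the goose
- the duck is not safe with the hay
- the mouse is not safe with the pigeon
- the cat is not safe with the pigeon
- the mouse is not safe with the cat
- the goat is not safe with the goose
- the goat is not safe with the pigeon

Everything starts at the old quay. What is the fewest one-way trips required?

Whatever the first load, the items left behind include a forbidden pair without the drover. No opening move is safe, so no plan exists.

impossible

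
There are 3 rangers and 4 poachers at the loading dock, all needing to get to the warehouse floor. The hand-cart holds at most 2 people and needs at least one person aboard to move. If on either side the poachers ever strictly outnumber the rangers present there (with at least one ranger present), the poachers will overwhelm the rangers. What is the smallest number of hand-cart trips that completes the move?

The poachers already outnumber the rangers at the loading dock before anyone moves, so the starting position itself is disallowed.

impossible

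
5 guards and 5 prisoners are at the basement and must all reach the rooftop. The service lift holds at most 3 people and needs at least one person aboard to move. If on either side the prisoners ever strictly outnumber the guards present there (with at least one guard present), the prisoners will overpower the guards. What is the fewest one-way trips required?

11

Counting alone: each trip to the rooftop takes at most 3 across and each return brings at least 1 back, so after t trips out (and t−1 returns) at most 3t − (t−1) of the 10 are across; that first reaches 10 at t = 5, so at least 9 crossings are needed.
The safety rule pushes this higher. Following every safe sequence of crossings, the most of the 10 that can be at the rooftop as the service lift arrives there on crossing 9 is 9 — never all 10.
So no plan with fewer than 11 crossings exists, and this one achieves 11:
1. 2 prisoners → the rooftop.  (the basement: 5G 3P; the rooftop: 0G 2P)
2. 1 prisoner ← the basement.  (the basement: 5G 4P; the rooftop: 0G 1P)
3. 3 prisoners → the rooftop.  (the basement: 5G 1P; the rooftop: 0G 4P)
4. 1 prisoner ← the basement.  (the basement: 5G 2P; the rooftop: 0G 3P)
5. 3 guards → the rooftop.  (the basement: 2G 2P; the rooftop: 3G 3P)
6. 1 guard and 1 prisoner ← the basement.  (the basement: 3G 3P; the rooftop: 2G 2P)
7. 3 guards → the rooftop.  (the basement: 0G 3P; the rooftop: 5G 2P)
8. 1 prisoner ← the basement.  (the basement: 0G 4P; the rooftop: 5G 1P)
9. 2 prisoners → the rooftop.  (the basement: 0G 2P; the rooftop: 5G 3P)
10. 1 prisoner ← the basement.  (the basement: 0G 3P; the rooftop: 5G 2P)
11. 3 prisoners → the rooftop.  (the basement: 0G 0P; the rooftop: 5G 5P)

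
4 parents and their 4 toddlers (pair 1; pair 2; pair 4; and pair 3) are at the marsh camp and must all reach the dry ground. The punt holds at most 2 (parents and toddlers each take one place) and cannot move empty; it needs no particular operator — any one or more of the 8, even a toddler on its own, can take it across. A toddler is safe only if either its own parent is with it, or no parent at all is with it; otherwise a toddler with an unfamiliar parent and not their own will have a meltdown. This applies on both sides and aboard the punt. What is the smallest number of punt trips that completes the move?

impossible

Following every safe sequence of crossings from the start, the most of the 8 that can be at the dry ground as the punt arrives there on crossings 1, 3, 5 is 2, 3, 4 respectively; the best ever achieved is 4 of 8.
From crossing 7 on, no configuration arises that was not already reachable earlier: only 44 distinct safe configurations (who is on which side, and where the punt is) can ever be reached, none of them has everyone across, and every continuation just revisits them. So no valid plan exists.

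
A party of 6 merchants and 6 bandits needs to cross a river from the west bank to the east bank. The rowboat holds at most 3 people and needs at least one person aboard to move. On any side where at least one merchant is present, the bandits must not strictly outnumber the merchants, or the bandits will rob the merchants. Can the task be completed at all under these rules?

No

Following every safe sequence of crossings from the start, the most of the 12 that can be at the east bank as the rowboat arrives there on crossings 1, 3, 5 is 3, 5, 6 respectively; the best ever achieved is 6 of 12.
From crossing 7 on, no configuration arises that was not already reachable earlier: only 17 distinct safe configurations (who is on which side, and where the rowboat is) can ever be reached, none of them has everyone across, and every continuation just revisits them. They are: 0 merchants + 0 bandits across (rowboat back at the start); 0 merchants + 1 bandit across (rowboat there); 0 merchants + 1 bandit across (rowboat back at the start); 0 merchants + 2 bandits across (rowboat there); 0 merchants + 2 bandits across (rowboat back at the start); 0 merchants + 3 bandits across (rowboat there); 0 merchants + 3 bandits across (rowboat back at the start); 0 merchants + 4 bandits across (rowboat there); 0 merchants + 4 bandits across (rowboat back at the start); 0 merchants + 5 bandits across (rowboat there); 0 merchants + 5 bandits across (rowboat back at the start); 0 merchants + 6 bandits across (rowboat there); 1 merchant + 1 bandit across (rowboat there); 1 merchant + 1 bandit across (rowboat back at the start); 2 merchants + 2 bandits across (rowboat there); 2 merchants + 2 bandits across (rowboat back at the start); 3 merchants + 3 bandits across (rowboat there). So no valid plan exists.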